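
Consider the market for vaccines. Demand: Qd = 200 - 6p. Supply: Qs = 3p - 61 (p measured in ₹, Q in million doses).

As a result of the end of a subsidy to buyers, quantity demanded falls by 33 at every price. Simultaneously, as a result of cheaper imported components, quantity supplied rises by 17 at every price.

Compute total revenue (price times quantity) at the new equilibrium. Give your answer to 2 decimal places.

Initially, 200 - 6p = 3p - 61, so 261 = 9p and p = 29, Q = 26.
With the change applied: demand Qd = 167 - 6p, supply Qs = 3p - 44.
Clearing the new market: 167 - 6p = 3p - 44, so p = 211/9 ≈ 23.4444 and Q = 79/3 ≈ 26.3333.
New expenditure = 23.4444 × 26.3333 = 617.37.

617.37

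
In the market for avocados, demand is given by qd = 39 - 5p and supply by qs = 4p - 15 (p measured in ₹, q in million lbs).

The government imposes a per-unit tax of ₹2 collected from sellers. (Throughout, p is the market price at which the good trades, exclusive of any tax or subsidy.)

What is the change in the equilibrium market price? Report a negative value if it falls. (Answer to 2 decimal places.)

Initially, 39 - 5p = 4p - 15, so 54 = 9p and p = 6, q = 9.
Since sellers keep the price net of the tax, the effective supply curve becomes qs = 4p - 23.
New equilibrium: 39 - 5p = 4p - 23 ⇒ 62 = 9p ⇒ p = 62/9 ≈ 6.8889, q = 41/9 ≈ 4.5556.
Δp = 6.8889 − 6 = +0.89.

+0.89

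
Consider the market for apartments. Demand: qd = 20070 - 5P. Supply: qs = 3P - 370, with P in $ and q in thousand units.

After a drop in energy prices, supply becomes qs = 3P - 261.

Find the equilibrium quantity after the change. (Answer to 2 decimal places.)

Solve the original market: 20070 - 5P = 3P - 370, hence P = 2555 and q = 7295.
With the change applied: demand qd = 20070 - 5P, supply qs = 3P - 261.
Clearing the new market: 20070 - 5P = 3P - 261, so P = 2541.375 and q = 7363.125.

7363.13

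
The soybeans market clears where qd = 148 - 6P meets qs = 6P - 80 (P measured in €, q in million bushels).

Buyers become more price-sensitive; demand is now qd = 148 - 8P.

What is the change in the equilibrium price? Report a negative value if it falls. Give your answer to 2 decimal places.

-2.71

Before the shock: 148 - 6P = 6P - 80 ⇒ 228 = 12P ⇒ P = 19, q = 34.
With the change applied: demand qd = 148 - 8P, supply qs = 6P - 80.
Clearing the new market: 148 - 8P = 6P - 80, so P = 114/7 ≈ 16.2857 and q = 124/7 ≈ 17.7143.
ΔP = 16.2857 − 19 = -2.71.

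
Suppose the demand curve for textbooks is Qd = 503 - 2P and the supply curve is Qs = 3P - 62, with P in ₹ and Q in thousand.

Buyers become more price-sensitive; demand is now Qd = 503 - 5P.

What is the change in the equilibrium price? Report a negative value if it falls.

Initially, 503 - 2P = 3P - 62, so 565 = 5P and P = 113, Q = 277.
After the shift, demand is Qd = 503 - 5P and supply is Qs = 3P - 62.
Equate the new curves: 503 - 5P = 3P - 62, giving 565 = 8P, P = 70.625, Q = 149.875.
ΔP = 70.625 − 113 = -42.375.

-42.375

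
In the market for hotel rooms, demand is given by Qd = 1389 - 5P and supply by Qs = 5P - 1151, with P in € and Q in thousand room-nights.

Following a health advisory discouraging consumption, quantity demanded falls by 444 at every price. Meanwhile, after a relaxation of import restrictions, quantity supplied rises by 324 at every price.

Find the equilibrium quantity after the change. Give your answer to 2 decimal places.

Solve the original market: 1389 - 5P = 5P - 1151, hence P = 254 and Q = 119.
With the change applied: demand Qd = 945 - 5P, supply Qs = 5P - 827.
New equilibrium: 945 - 5P = 5P - 827 ⇒ 1772 = 10P ⇒ P = 177.2, Q = 59.

59.00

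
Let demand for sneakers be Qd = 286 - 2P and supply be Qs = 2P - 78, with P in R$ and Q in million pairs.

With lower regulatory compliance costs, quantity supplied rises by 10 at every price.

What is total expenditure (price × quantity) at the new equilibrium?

9646.5

Before the shock: 286 - 2P = 2P - 78 ⇒ 364 = 4P ⇒ P = 91, Q = 104.
The new curves are Qd = 286 - 2P (demand) and Qs = 2P - 68 (supply).
Clearing the new market: 286 - 2P = 2P - 68, so P = 88.5 and Q = 109.
New expenditure = 88.5 × 109 = 9646.5.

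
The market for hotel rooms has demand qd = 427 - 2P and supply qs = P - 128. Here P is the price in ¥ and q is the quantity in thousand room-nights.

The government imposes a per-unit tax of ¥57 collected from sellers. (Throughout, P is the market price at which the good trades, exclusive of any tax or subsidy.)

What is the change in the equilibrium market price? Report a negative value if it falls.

+19

Original equilibrium: 427 - 2P = P - 128 gives 555 = 3P, so P = 185 and q = 57.
Since sellers keep the price net of the tax, the effective supply curve becomes qs = P - 185.
Clearing the new market: 427 - 2P = P - 185, so P = 204 and q = 19.
ΔP = 204 − 185 = +19.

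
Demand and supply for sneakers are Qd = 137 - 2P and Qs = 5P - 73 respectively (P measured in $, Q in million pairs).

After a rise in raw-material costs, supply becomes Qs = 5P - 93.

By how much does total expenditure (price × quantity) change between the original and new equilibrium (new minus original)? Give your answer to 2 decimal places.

+32.24

Before the shock: 137 - 2P = 5P - 73 ⇒ 210 = 7P ⇒ P = 30, Q = 77.
After the shift, demand is Qd = 137 - 2P and supply is Qs = 5P - 93.
Setting them equal: 137 - 2P = 5P - 93 → 230 = 7P, so P = 230/7 ≈ 32.8571 and Q = 499/7 ≈ 71.2857.
Expenditure moves from 30×77 = 2310 to 32.8571×71.2857 = 2342.2449; change = +32.24.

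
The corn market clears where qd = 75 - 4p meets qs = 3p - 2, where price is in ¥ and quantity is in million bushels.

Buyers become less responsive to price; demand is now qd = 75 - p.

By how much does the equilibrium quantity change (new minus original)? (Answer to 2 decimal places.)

Original equilibrium: 75 - 4p = 3p - 2 gives 77 = 7p, so p = 11 and q = 31.
After the shift, demand is qd = 75 - p and supply is qs = 3p - 2.
Equate the new curves: 75 - p = 3p - 2, giving 77 = 4p, p = 19.25, q = 55.75.
Δq = 55.75 − 31 = +24.75.

+24.75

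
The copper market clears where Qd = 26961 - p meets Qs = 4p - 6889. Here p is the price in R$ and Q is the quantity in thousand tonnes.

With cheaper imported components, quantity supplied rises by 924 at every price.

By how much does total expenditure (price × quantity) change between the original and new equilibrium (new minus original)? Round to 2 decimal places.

Original equilibrium: 26961 - p = 4p - 6889 gives 33850 = 5p, so p = 6770 and Q = 20191.
With the change applied: demand Qd = 26961 - p, supply Qs = 4p - 5965.
Equate the new curves: 26961 - p = 4p - 5965, giving 32926 = 5p, p = 6585.2, Q = 20375.8.
Expenditure moves from 6770×20191 = 136693070 to 6585.2×20375.8 = 134178718.16; change = -2514351.84.

-2514351.84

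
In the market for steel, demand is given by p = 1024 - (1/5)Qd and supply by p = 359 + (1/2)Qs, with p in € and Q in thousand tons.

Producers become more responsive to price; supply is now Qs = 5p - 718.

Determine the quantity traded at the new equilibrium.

2201

Initially, 5120 - 5p = 2p - 718, so 5838 = 7p and p = 834, Q = 950.
After the shift, demand is Qd = 5120 - 5p and supply is Qs = 5p - 718.
Clearing the new market: 5120 - 5p = 5p - 718, so p = 583.8 and Q = 2201.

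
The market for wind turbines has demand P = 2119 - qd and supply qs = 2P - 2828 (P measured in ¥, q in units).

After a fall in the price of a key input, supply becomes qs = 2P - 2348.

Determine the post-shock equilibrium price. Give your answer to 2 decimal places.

Solve the original market: 2119 - P = 2P - 2828, hence P = 1649 and q = 470.
The shock moves the curves to qd = 2119 - P and qs = 2P - 2348.
Equate the new curves: 2119 - P = 2P - 2348, giving 4467 = 3P, P = 1489, q = 630.

1489.00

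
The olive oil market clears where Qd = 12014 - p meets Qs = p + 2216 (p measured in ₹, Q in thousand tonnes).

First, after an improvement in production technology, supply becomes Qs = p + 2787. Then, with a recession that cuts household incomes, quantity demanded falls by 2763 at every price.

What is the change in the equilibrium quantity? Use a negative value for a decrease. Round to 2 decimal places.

Original equilibrium: 12014 - p = p + 2216 gives 9798 = 2p, so p = 4899 and Q = 7115.
With the change applied: demand Qd = 9251 - p, supply Qs = p + 2787.
New equilibrium: 9251 - p = p + 2787 ⇒ 6464 = 2p ⇒ p = 3232, Q = 6019.
ΔQ = 6019 − 7115 = -1096.00.

-1096.00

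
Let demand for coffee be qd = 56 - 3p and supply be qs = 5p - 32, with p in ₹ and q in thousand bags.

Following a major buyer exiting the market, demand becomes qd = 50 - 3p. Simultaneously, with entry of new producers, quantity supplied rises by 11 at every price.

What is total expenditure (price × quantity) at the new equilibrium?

207.453125

Original equilibrium: 56 - 3p = 5p - 32 gives 88 = 8p, so p = 11 and q = 23.
With the change applied: demand qd = 50 - 3p, supply qs = 5p - 21.
Setting them equal: 50 - 3p = 5p - 21 → 71 = 8p, so p = 8.875 and q = 23.375.
New expenditure = 8.875 × 23.375 = 207.453125.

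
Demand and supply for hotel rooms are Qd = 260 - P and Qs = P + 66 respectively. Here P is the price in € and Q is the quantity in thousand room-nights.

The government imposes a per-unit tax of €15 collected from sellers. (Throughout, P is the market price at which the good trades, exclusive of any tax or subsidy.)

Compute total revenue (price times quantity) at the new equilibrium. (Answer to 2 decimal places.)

Initially, 260 - P = P + 66, so 194 = 2P and P = 97, Q = 163.
Since sellers keep the price net of the tax, the effective supply curve becomes Qs = P + 51.
Equate the new curves: 260 - P = P + 51, giving 209 = 2P, P = 104.5, Q = 155.5.
New expenditure = 104.5 × 155.5 = 16249.75.

16249.75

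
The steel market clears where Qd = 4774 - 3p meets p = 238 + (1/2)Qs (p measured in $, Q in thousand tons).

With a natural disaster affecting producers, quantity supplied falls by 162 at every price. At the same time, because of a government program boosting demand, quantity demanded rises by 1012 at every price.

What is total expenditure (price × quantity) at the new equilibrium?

Solve the original market: 4774 - 3p = 2p - 476, hence p = 1050 and Q = 1624.
The shock moves the curves to Qd = 5786 - 3p and Qs = 2p - 638.
Setting them equal: 5786 - 3p = 2p - 638 → 6424 = 5p, so p = 1284.8 and Q = 1931.6.
New expenditure = 1284.8 × 1931.6 = 2481719.68.

2481719.68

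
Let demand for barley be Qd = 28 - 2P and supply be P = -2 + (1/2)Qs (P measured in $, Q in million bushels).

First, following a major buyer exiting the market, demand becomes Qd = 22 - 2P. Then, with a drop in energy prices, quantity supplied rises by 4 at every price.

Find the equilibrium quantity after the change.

15

Initially, 28 - 2P = 2P + 4, so 24 = 4P and P = 6, Q = 16.
After the shift, demand is Qd = 22 - 2P and supply is Qs = 2P + 8.
Setting them equal: 22 - 2P = 2P + 8 → 14 = 4P, so P = 3.5 and Q = 15.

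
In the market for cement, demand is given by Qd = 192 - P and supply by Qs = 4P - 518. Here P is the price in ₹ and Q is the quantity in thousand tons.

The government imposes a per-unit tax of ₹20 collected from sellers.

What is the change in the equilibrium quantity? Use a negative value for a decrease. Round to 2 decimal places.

Original equilibrium: 192 - P = 4P - 518 gives 710 = 5P, so P = 142 and Q = 50.
Since sellers keep the price net of the tax, the effective supply curve becomes Qs = 4P - 598.
Clearing the new market: 192 - P = 4P - 598, so P = 158 and Q = 34.
ΔQ = 34 − 50 = -16.00.

-16.00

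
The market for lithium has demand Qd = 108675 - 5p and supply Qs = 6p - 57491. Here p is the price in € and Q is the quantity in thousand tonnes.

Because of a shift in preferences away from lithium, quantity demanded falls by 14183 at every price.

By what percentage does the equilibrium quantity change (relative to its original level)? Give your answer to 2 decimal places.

Original equilibrium: 108675 - 5p = 6p - 57491 gives 166166 = 11p, so p = 15106 and Q = 33145.
The shock moves the curves to Qd = 94492 - 5p and Qs = 6p - 57491.
Clearing the new market: 94492 - 5p = 6p - 57491, so p = 151983/11 ≈ 13816.6364 and Q = 279497/11 ≈ 25408.8182.
%ΔQ = (25408.8182 − 33145) / 33145 × 100 = -23.34%.

-23.34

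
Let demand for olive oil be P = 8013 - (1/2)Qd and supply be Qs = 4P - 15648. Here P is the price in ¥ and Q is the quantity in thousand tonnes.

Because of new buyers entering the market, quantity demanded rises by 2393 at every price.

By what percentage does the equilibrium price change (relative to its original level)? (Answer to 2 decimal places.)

Initially, 16026 - 2P = 4P - 15648, so 31674 = 6P and P = 5279, Q = 5468.
After the shift, demand is Qd = 18419 - 2P and supply is Qs = 4P - 15648.
Setting them equal: 18419 - 2P = 4P - 15648 → 34067 = 6P, so P = 34067/6 ≈ 5677.8333 and Q = 21190/3 ≈ 7063.3333.
%ΔP = (5677.8333 − 5279) / 5279 × 100 = +7.56%.

+7.56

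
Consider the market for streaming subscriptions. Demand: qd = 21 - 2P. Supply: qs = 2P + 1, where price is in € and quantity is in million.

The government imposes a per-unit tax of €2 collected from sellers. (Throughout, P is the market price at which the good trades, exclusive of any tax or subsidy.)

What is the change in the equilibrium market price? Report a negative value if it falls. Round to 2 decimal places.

+1.00

Initially, 21 - 2P = 2P + 1, so 20 = 4P and P = 5, q = 11.
Since sellers keep the price net of the tax, the effective supply curve becomes qs = 2P - 3.
Setting them equal: 21 - 2P = 2P - 3 → 24 = 4P, so P = 6 and q = 9.
ΔP = 6 − 5 = +1.00.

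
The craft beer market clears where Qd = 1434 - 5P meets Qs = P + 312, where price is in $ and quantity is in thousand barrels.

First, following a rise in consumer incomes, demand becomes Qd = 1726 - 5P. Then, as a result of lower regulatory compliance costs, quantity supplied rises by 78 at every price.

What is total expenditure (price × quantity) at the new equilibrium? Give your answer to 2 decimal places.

136420.44

Original equilibrium: 1434 - 5P = P + 312 gives 1122 = 6P, so P = 187 and Q = 499.
With the change applied: demand Qd = 1726 - 5P, supply Qs = P + 390.
Clearing the new market: 1726 - 5P = P + 390, so P = 668/3 ≈ 222.6667 and Q = 1838/3 ≈ 612.6667.
New expenditure = 222.6667 × 612.6667 = 136420.44.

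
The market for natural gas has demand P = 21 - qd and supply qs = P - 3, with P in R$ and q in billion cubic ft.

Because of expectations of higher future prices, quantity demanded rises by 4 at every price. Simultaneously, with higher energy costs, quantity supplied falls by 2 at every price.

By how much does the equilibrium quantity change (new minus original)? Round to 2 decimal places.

+1.00

Original equilibrium: 21 - P = P - 3 gives 24 = 2P, so P = 12 and q = 9.
After the shift, demand is qd = 25 - P and supply is qs = P - 5.
Clearing the new market: 25 - P = P - 5, so P = 15 and q = 10.
Δq = 10 − 9 = +1.00.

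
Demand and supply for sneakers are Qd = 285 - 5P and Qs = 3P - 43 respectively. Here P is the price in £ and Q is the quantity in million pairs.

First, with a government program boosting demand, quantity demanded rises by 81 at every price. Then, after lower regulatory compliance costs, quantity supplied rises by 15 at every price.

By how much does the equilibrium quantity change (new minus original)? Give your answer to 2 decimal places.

+39.75

Original equilibrium: 285 - 5P = 3P - 43 gives 328 = 8P, so P = 41 and Q = 80.
The shock moves the curves to Qd = 366 - 5P and Qs = 3P - 28.
Clearing the new market: 366 - 5P = 3P - 28, so P = 49.25 and Q = 119.75.
ΔQ = 119.75 − 80 = +39.75.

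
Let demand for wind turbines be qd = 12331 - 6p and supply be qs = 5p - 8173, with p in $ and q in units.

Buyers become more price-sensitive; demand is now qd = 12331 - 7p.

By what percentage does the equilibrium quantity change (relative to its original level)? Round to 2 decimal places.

Initially, 12331 - 6p = 5p - 8173, so 20504 = 11p and p = 1864, q = 1147.
The shock moves the curves to qd = 12331 - 7p and qs = 5p - 8173.
Clearing the new market: 12331 - 7p = 5p - 8173, so p = 5126/3 ≈ 1708.6667 and q = 1111/3 ≈ 370.3333.
%Δq = (370.3333 − 1147) / 1147 × 100 = -67.71%.

-67.71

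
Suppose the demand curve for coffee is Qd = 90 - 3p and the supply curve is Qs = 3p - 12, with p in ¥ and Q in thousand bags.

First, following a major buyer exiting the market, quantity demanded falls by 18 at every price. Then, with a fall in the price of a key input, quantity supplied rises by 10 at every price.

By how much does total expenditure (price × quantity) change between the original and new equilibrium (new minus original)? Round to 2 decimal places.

-231.33

Solve the original market: 90 - 3p = 3p - 12, hence p = 17 and Q = 39.
With the change applied: demand Qd = 72 - 3p, supply Qs = 3p - 2.
Equate the new curves: 72 - 3p = 3p - 2, giving 74 = 6p, p = 37/3 ≈ 12.3333, Q = 35.
Expenditure moves from 17×39 = 663 to 12.3333×35 = 431.6667; change = -231.33.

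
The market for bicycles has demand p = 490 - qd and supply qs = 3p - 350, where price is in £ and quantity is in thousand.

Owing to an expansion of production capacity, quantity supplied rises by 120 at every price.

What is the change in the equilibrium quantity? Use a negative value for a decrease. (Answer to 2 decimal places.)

+30.00

Before the shock: 490 - p = 3p - 350 ⇒ 840 = 4p ⇒ p = 210, q = 280.
The new curves are qd = 490 - p (demand) and qs = 3p - 230 (supply).
New equilibrium: 490 - p = 3p - 230 ⇒ 720 = 4p ⇒ p = 180, q = 310.
Δq = 310 − 280 = +30.00.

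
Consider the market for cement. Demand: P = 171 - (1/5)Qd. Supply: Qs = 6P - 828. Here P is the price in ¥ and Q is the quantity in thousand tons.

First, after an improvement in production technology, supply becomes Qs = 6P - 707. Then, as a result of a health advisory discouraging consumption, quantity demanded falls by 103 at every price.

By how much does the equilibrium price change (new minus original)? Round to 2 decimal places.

-20.36

Initially, 855 - 5P = 6P - 828, so 1683 = 11P and P = 153, Q = 90.
With the change applied: demand Qd = 752 - 5P, supply Qs = 6P - 707.
Equate the new curves: 752 - 5P = 6P - 707, giving 1459 = 11P, P = 1459/11 ≈ 132.6364, Q = 977/11 ≈ 88.8182.
ΔP = 132.6364 − 153 = -20.36.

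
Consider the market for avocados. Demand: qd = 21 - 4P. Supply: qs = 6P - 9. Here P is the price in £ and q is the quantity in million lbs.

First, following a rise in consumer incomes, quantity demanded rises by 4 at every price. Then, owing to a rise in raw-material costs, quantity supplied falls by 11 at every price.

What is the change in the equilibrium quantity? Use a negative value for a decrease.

-2

Initially, 21 - 4P = 6P - 9, so 30 = 10P and P = 3, q = 9.
The shock moves the curves to qd = 25 - 4P and qs = 6P - 20.
New equilibrium: 25 - 4P = 6P - 20 ⇒ 45 = 10P ⇒ P = 4.5, q = 7.
Δq = 7 − 9 = -2.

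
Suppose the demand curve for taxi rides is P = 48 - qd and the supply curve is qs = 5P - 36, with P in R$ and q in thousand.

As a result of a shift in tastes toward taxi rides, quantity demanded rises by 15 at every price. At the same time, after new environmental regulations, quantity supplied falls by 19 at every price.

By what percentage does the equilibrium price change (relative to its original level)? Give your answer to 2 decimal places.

+40.48

Original equilibrium: 48 - P = 5P - 36 gives 84 = 6P, so P = 14 and q = 34.
With the change applied: demand qd = 63 - P, supply qs = 5P - 55.
New equilibrium: 63 - P = 5P - 55 ⇒ 118 = 6P ⇒ P = 59/3 ≈ 19.6667, q = 130/3 ≈ 43.3333.
%ΔP = (19.6667 − 14) / 14 × 100 = +40.48%.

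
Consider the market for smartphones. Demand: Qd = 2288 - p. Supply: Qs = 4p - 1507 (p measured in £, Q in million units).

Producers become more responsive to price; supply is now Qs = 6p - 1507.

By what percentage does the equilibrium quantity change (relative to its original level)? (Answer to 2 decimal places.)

+14.18

Before the shock: 2288 - p = 4p - 1507 ⇒ 3795 = 5p ⇒ p = 759, Q = 1529.
The new curves are Qd = 2288 - p (demand) and Qs = 6p - 1507 (supply).
Clearing the new market: 2288 - p = 6p - 1507, so p = 3795/7 ≈ 542.1429 and Q = 12221/7 ≈ 1745.8571.
%ΔQ = (1745.8571 − 1529) / 1529 × 100 = +14.18%.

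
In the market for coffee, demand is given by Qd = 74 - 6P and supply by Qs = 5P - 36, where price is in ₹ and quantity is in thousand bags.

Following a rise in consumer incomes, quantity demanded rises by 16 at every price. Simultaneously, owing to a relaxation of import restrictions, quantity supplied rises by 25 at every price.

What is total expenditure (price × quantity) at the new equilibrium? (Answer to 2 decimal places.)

Initially, 74 - 6P = 5P - 36, so 110 = 11P and P = 10, Q = 14.
With the change applied: demand Qd = 90 - 6P, supply Qs = 5P - 11.
Equate the new curves: 90 - 6P = 5P - 11, giving 101 = 11P, P = 101/11 ≈ 9.1818, Q = 384/11 ≈ 34.9091.
New expenditure = 9.1818 × 34.9091 = 320.53.

320.53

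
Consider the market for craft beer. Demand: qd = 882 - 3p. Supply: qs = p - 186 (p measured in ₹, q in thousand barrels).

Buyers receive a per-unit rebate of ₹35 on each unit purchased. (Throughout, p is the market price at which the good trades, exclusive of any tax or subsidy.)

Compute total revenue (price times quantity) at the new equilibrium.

Before the shock: 882 - 3p = p - 186 ⇒ 1068 = 4p ⇒ p = 267, q = 81.
Since buyers' out-of-pocket price is the market price minus the rebate, the effective demand curve becomes qd = 987 - 3p.
Clearing the new market: 987 - 3p = p - 186, so p = 293.25 and q = 107.25.
New expenditure = 293.25 × 107.25 = 31451.0625.

31451.0625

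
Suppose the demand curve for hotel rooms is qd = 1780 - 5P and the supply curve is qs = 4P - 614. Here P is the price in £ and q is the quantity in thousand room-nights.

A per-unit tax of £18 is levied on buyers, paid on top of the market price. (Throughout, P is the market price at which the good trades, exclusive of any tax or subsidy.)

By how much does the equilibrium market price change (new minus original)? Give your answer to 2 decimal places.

-10.00

Original equilibrium: 1780 - 5P = 4P - 614 gives 2394 = 9P, so P = 266 and q = 450.
Since buyers pay the price plus the tax, the effective demand curve becomes qd = 1690 - 5P.
New equilibrium: 1690 - 5P = 4P - 614 ⇒ 2304 = 9P ⇒ P = 256, q = 410.
ΔP = 256 − 266 = -10.00.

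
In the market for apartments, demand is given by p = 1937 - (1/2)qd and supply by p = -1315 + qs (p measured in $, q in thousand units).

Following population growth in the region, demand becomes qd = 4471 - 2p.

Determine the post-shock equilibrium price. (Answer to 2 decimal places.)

1052.00

Before the shock: 3874 - 2p = p + 1315 ⇒ 2559 = 3p ⇒ p = 853, q = 2168.
The shock moves the curves to qd = 4471 - 2p and qs = p + 1315.
New equilibrium: 4471 - 2p = p + 1315 ⇒ 3156 = 3p ⇒ p = 1052, q = 2367.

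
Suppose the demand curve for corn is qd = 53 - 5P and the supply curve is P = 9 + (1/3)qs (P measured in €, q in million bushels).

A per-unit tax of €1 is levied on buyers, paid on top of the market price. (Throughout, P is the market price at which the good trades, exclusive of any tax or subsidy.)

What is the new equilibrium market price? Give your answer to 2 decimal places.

Initially, 53 - 5P = 3P - 27, so 80 = 8P and P = 10, q = 3.
Since buyers pay the price plus the tax, the effective demand curve becomes qd = 48 - 5P.
New equilibrium: 48 - 5P = 3P - 27 ⇒ 75 = 8P ⇒ P = 9.375, q = 1.125.

9.38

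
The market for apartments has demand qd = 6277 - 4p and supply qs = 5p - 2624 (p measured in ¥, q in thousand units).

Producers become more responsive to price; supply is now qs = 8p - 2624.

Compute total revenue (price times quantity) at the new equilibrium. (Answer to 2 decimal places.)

2455192.50

Before the shock: 6277 - 4p = 5p - 2624 ⇒ 8901 = 9p ⇒ p = 989, q = 2321.
With the change applied: demand qd = 6277 - 4p, supply qs = 8p - 2624.
Setting them equal: 6277 - 4p = 8p - 2624 → 8901 = 12p, so p = 741.75 and q = 3310.
New expenditure = 741.75 × 3310 = 2455192.50.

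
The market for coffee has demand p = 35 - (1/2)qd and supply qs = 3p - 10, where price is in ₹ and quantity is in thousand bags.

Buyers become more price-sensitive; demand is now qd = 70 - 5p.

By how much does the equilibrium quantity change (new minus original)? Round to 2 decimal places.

-18.00

Solve the original market: 70 - 2p = 3p - 10, hence p = 16 and q = 38.
After the shift, demand is qd = 70 - 5p and supply is qs = 3p - 10.
Setting them equal: 70 - 5p = 3p - 10 → 80 = 8p, so p = 10 and q = 20.
Δq = 20 − 38 = -18.00.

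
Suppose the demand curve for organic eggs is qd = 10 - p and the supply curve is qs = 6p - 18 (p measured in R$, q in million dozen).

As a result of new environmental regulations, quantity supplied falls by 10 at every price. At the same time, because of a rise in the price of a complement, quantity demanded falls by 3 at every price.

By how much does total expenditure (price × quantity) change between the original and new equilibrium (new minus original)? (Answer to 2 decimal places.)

-14.00

Solve the original market: 10 - p = 6p - 18, hence p = 4 and q = 6.
The shock moves the curves to qd = 7 - p and qs = 6p - 28.
Clearing the new market: 7 - p = 6p - 28, so p = 5 and q = 2.
Expenditure moves from 4×6 = 24 to 5×2 = 10; change = -14.00.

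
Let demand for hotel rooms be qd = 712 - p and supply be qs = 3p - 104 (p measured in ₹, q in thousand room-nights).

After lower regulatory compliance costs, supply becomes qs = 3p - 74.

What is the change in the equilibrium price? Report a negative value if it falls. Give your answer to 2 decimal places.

-7.50

Before the shock: 712 - p = 3p - 104 ⇒ 816 = 4p ⇒ p = 204, q = 508.
The shock moves the curves to qd = 712 - p and qs = 3p - 74.
New equilibrium: 712 - p = 3p - 74 ⇒ 786 = 4p ⇒ p = 196.5, q = 515.5.
Δp = 196.5 − 204 = -7.50.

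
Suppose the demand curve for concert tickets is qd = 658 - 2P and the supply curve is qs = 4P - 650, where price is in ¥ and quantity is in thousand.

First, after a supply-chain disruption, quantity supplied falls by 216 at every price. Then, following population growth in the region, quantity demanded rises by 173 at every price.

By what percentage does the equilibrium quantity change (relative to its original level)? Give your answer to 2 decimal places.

+19.52

Solve the original market: 658 - 2P = 4P - 650, hence P = 218 and q = 222.
The shock moves the curves to qd = 831 - 2P and qs = 4P - 866.
New equilibrium: 831 - 2P = 4P - 866 ⇒ 1697 = 6P ⇒ P = 1697/6 ≈ 282.8333, q = 796/3 ≈ 265.3333.
%Δq = (265.3333 − 222) / 222 × 100 = +19.52%.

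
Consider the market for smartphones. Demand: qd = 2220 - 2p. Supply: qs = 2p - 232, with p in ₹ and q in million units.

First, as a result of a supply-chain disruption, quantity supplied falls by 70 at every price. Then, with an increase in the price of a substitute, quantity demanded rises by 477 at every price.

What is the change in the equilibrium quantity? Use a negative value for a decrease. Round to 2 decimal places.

+203.50

Before the shock: 2220 - 2p = 2p - 232 ⇒ 2452 = 4p ⇒ p = 613, q = 994.
The new curves are qd = 2697 - 2p (demand) and qs = 2p - 302 (supply).
Setting them equal: 2697 - 2p = 2p - 302 → 2999 = 4p, so p = 749.75 and q = 1197.5.
Δq = 1197.5 − 994 = +203.50.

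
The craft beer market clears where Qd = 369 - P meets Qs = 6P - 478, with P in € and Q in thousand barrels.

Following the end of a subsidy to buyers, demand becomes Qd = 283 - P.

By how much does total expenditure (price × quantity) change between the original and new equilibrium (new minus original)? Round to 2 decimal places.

-11060.65

Initially, 369 - P = 6P - 478, so 847 = 7P and P = 121, Q = 248.
After the shift, demand is Qd = 283 - P and supply is Qs = 6P - 478.
Setting them equal: 283 - P = 6P - 478 → 761 = 7P, so P = 761/7 ≈ 108.7143 and Q = 1220/7 ≈ 174.2857.
Expenditure moves from 121×248 = 30008 to 108.7143×174.2857 = 18947.3469; change = -11060.65.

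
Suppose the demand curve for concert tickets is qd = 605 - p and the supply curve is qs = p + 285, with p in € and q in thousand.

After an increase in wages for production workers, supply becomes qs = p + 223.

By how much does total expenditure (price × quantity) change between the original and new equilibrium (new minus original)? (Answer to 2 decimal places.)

+7874.00

Solve the original market: 605 - p = p + 285, hence p = 160 and q = 445.
The shock moves the curves to qd = 605 - p and qs = p + 223.
Clearing the new market: 605 - p = p + 223, so p = 191 and q = 414.
Expenditure moves from 160×445 = 71200 to 191×414 = 79074; change = +7874.00.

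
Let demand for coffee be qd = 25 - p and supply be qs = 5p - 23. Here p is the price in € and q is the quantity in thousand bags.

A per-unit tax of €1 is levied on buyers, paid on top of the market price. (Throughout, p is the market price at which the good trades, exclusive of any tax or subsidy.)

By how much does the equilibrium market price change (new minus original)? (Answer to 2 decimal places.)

Original equilibrium: 25 - p = 5p - 23 gives 48 = 6p, so p = 8 and q = 17.
Since buyers pay the price plus the tax, the effective demand curve becomes qd = 24 - p.
Setting them equal: 24 - p = 5p - 23 → 47 = 6p, so p = 47/6 ≈ 7.8333 and q = 97/6 ≈ 16.1667.
Δp = 7.8333 − 8 = -0.17.

-0.17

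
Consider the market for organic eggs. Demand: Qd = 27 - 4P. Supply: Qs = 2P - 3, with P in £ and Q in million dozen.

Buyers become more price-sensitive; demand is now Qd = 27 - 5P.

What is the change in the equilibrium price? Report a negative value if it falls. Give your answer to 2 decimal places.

Initially, 27 - 4P = 2P - 3, so 30 = 6P and P = 5, Q = 7.
The shock moves the curves to Qd = 27 - 5P and Qs = 2P - 3.
New equilibrium: 27 - 5P = 2P - 3 ⇒ 30 = 7P ⇒ P = 30/7 ≈ 4.2857, Q = 39/7 ≈ 5.5714.
ΔP = 4.2857 − 5 = -0.71.

-0.71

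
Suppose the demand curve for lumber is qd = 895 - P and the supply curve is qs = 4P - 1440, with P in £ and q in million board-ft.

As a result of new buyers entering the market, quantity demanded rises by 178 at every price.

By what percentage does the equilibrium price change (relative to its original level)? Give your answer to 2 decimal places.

+7.62

Original equilibrium: 895 - P = 4P - 1440 gives 2335 = 5P, so P = 467 and q = 428.
With the change applied: demand qd = 1073 - P, supply qs = 4P - 1440.
Equate the new curves: 1073 - P = 4P - 1440, giving 2513 = 5P, P = 502.6, q = 570.4.
%ΔP = (502.6 − 467) / 467 × 100 = +7.62%.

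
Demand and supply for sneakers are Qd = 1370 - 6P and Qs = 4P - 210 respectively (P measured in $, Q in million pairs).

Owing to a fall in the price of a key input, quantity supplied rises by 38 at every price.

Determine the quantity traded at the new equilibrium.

Before the shock: 1370 - 6P = 4P - 210 ⇒ 1580 = 10P ⇒ P = 158, Q = 422.
The new curves are Qd = 1370 - 6P (demand) and Qs = 4P - 172 (supply).
New equilibrium: 1370 - 6P = 4P - 172 ⇒ 1542 = 10P ⇒ P = 154.2, Q = 444.8.

444.8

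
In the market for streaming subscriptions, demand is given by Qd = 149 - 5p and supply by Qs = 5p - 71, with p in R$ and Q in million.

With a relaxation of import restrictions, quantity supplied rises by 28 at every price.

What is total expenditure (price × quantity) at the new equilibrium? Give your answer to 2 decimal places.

1017.60

Solve the original market: 149 - 5p = 5p - 71, hence p = 22 and Q = 39.
The shock moves the curves to Qd = 149 - 5p and Qs = 5p - 43.
Equate the new curves: 149 - 5p = 5p - 43, giving 192 = 10p, p = 19.2, Q = 53.
New expenditure = 19.2 × 53 = 1017.60.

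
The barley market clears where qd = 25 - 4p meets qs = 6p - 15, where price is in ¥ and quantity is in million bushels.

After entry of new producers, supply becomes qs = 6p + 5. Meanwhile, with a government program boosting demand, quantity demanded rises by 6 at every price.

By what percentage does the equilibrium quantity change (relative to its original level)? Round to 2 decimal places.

+128.89

Initially, 25 - 4p = 6p - 15, so 40 = 10p and p = 4, q = 9.
The new curves are qd = 31 - 4p (demand) and qs = 6p + 5 (supply).
Equate the new curves: 31 - 4p = 6p + 5, giving 26 = 10p, p = 2.6, q = 20.6.
%Δq = (20.6 − 9) / 9 × 100 = +128.89%.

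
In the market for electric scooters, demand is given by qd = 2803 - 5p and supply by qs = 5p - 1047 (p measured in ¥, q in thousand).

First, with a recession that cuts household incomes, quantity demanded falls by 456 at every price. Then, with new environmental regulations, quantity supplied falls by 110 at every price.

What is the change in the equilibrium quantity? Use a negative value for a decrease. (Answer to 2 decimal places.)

Before the shock: 2803 - 5p = 5p - 1047 ⇒ 3850 = 10p ⇒ p = 385, q = 878.
The shock moves the curves to qd = 2347 - 5p and qs = 5p - 1157.
Setting them equal: 2347 - 5p = 5p - 1157 → 3504 = 10p, so p = 350.4 and q = 595.
Δq = 595 − 878 = -283.00.

-283.00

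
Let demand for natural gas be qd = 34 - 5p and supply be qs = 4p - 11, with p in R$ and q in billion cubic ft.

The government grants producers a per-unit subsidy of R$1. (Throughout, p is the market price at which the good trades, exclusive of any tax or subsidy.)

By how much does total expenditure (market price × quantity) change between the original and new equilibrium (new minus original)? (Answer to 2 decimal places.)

Solve the original market: 34 - 5p = 4p - 11, hence p = 5 and q = 9.
Since sellers receive the price plus the subsidy, the effective supply curve becomes qs = 4p - 7.
Clearing the new market: 34 - 5p = 4p - 7, so p = 41/9 ≈ 4.5556 and q = 101/9 ≈ 11.2222.
Expenditure moves from 5×9 = 45 to 4.5556×11.2222 = 51.1235; change = +6.12.

+6.12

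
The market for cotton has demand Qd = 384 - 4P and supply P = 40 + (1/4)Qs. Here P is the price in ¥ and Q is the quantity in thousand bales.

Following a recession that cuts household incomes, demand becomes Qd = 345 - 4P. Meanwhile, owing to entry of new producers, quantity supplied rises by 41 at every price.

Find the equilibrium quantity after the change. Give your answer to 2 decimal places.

113.00

Initially, 384 - 4P = 4P - 160, so 544 = 8P and P = 68, Q = 112.
The new curves are Qd = 345 - 4P (demand) and Qs = 4P - 119 (supply).
Clearing the new market: 345 - 4P = 4P - 119, so P = 58 and Q = 113.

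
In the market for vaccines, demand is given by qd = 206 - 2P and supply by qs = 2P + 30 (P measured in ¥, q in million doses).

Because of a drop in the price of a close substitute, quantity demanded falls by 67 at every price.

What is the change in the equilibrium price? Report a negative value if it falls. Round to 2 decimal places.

Before the shock: 206 - 2P = 2P + 30 ⇒ 176 = 4P ⇒ P = 44, q = 118.
With the change applied: demand qd = 139 - 2P, supply qs = 2P + 30.
Equate the new curves: 139 - 2P = 2P + 30, giving 109 = 4P, P = 27.25, q = 84.5.
ΔP = 27.25 − 44 = -16.75.

-16.75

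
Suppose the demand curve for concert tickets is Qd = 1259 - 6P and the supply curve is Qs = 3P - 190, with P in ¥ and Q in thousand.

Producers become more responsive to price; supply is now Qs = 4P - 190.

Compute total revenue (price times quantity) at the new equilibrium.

56453.04

Original equilibrium: 1259 - 6P = 3P - 190 gives 1449 = 9P, so P = 161 and Q = 293.
The new curves are Qd = 1259 - 6P (demand) and Qs = 4P - 190 (supply).
New equilibrium: 1259 - 6P = 4P - 190 ⇒ 1449 = 10P ⇒ P = 144.9, Q = 389.6.
New expenditure = 144.9 × 389.6 = 56453.04.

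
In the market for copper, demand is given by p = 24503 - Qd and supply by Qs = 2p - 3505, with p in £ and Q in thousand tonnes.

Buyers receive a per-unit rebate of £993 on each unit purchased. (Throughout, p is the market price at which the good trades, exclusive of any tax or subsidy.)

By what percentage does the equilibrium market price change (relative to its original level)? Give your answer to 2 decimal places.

+3.55

Before the shock: 24503 - p = 2p - 3505 ⇒ 28008 = 3p ⇒ p = 9336, Q = 15167.
Since buyers' out-of-pocket price is the market price minus the rebate, the effective demand curve becomes Qd = 25496 - p.
Setting them equal: 25496 - p = 2p - 3505 → 29001 = 3p, so p = 9667 and Q = 15829.
%Δp = (9667 − 9336) / 9336 × 100 = +3.55%.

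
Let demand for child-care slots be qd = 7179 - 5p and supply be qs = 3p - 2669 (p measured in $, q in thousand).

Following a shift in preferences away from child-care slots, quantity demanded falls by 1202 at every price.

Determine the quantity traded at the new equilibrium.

Original equilibrium: 7179 - 5p = 3p - 2669 gives 9848 = 8p, so p = 1231 and q = 1024.
The new curves are qd = 5977 - 5p (demand) and qs = 3p - 2669 (supply).
Clearing the new market: 5977 - 5p = 3p - 2669, so p = 1080.75 and q = 573.25.

573.25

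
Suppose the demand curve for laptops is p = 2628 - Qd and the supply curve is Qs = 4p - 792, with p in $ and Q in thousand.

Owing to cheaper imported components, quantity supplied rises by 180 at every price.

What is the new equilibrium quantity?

1980

Before the shock: 2628 - p = 4p - 792 ⇒ 3420 = 5p ⇒ p = 684, Q = 1944.
With the change applied: demand Qd = 2628 - p, supply Qs = 4p - 612.
Setting them equal: 2628 - p = 4p - 612 → 3240 = 5p, so p = 648 and Q = 1980.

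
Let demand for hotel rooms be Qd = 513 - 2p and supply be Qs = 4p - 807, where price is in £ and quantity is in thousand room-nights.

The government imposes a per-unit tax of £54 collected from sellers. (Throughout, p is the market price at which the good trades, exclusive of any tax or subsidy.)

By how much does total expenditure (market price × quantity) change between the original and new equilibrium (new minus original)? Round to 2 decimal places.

Solve the original market: 513 - 2p = 4p - 807, hence p = 220 and Q = 73.
Since sellers keep the price net of the tax, the effective supply curve becomes Qs = 4p - 1023.
Clearing the new market: 513 - 2p = 4p - 1023, so p = 256 and Q = 1.
Expenditure moves from 220×73 = 16060 to 256×1 = 256; change = -15804.00.

-15804.00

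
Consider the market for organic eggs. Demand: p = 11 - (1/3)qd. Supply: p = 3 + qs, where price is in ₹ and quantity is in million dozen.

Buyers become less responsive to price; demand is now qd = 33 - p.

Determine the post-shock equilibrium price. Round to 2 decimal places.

Solve the original market: 33 - 3p = p - 3, hence p = 9 and q = 6.
The new curves are qd = 33 - p (demand) and qs = p - 3 (supply).
New equilibrium: 33 - p = p - 3 ⇒ 36 = 2p ⇒ p = 18, q = 15.

18.00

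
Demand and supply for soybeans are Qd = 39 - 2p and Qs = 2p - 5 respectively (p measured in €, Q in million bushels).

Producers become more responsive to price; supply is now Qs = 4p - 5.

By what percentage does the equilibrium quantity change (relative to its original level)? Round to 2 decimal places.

+43.14

Before the shock: 39 - 2p = 2p - 5 ⇒ 44 = 4p ⇒ p = 11, Q = 17.
After the shift, demand is Qd = 39 - 2p and supply is Qs = 4p - 5.
Setting them equal: 39 - 2p = 4p - 5 → 44 = 6p, so p = 22/3 ≈ 7.3333 and Q = 73/3 ≈ 24.3333.
%ΔQ = (24.3333 − 17) / 17 × 100 = +43.14%.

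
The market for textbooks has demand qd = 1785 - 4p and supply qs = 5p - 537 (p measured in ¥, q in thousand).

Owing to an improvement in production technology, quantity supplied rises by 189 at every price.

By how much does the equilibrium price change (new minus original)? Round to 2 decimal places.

-21.00

Before the shock: 1785 - 4p = 5p - 537 ⇒ 2322 = 9p ⇒ p = 258, q = 753.
The new curves are qd = 1785 - 4p (demand) and qs = 5p - 348 (supply).
New equilibrium: 1785 - 4p = 5p - 348 ⇒ 2133 = 9p ⇒ p = 237, q = 837.
Δp = 237 − 258 = -21.00.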